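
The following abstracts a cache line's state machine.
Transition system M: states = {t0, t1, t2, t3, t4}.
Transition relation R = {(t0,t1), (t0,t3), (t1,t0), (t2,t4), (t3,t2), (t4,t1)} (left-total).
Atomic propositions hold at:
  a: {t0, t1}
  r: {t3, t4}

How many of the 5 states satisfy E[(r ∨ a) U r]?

Sat(r ∨ a) = {t0, t1, t3, t4}
E[(r ∨ a) U r]: least fixpoint, start Z0 = Sat(r) = {t3, t4}, add states in Sat(r ∨ a) with some successor in Z. Z1 = {t0, t3, t4}; Z2 = {t0, t1, t3, t4}; fixed.
Sat(E[(r ∨ a) U r]) = {t0, t1, t3, t4}
|Sat(E[(r ∨ a) U r])| = |{t0, t1, t3, t4}| = 4.

4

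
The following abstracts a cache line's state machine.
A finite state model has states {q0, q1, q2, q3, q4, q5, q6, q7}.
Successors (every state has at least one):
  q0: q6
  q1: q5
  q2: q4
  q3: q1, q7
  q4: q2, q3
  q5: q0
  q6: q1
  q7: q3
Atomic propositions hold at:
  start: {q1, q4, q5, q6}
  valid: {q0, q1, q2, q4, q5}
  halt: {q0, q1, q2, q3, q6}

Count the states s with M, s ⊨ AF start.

AF start: least fixpoint, start Z0 = {q1, q4, q5, q6}, add states with every successor in Z. Z1 = {q0, q1, q2, q4, q5, q6}; fixed.
Sat(AF start) = {q0, q1, q2, q4, q5, q6}
|Sat(AF start)| = |{q0, q1, q2, q4, q5, q6}| = 6.

6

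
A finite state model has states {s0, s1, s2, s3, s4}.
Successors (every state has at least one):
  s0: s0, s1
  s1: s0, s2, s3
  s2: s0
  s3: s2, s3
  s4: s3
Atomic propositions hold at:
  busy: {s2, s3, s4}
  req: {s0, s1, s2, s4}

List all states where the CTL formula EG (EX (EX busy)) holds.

Sat(EX busy) = {s : some successor in {s2, s3, s4}} = {s1, s3, s4}
Sat(EX (EX busy)) = {s : some successor in {s1, s3, s4}} = {s0, s1, s3, s4}
EG (EX (EX busy)): greatest fixpoint, start Z0 = {s0, s1, s3, s4}, keep only states in Sat with some successor in Z. Already a fixed point.
Sat(EG (EX (EX busy))) = {s0, s1, s3, s4}

{s0, s1, s3, s4}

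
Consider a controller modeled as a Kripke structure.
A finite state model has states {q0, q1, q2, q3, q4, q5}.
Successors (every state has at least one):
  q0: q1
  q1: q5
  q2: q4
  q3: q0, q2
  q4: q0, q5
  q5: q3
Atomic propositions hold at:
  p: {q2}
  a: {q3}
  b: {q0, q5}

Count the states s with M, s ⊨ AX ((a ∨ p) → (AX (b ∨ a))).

4

Sat(a ∨ p) = {q2, q3}
Sat(b ∨ a) = {q0, q3, q5}
Sat(AX (b ∨ a)) = {s : every successor in {q0, q3, q5}} = {q1, q4, q5}
Sat((a ∨ p) → (AX (b ∨ a))) = {q0, q1, q4, q5}
Sat(AX ((a ∨ p) → (AX (b ∨ a)))) = {s : every successor in {q0, q1, q4, q5}} = {q0, q1, q2, q4}
|Sat(AX ((a ∨ p) → (AX (b ∨ a))))| = |{q0, q1, q2, q4}| = 4.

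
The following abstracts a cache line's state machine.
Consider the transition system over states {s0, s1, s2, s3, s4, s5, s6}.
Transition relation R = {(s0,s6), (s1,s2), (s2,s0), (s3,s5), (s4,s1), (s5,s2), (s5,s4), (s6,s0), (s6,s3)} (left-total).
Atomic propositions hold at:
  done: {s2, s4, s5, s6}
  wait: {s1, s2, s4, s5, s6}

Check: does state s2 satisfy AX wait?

Sat(AX wait) = {s : every successor in {s1, s2, s4, s5, s6}} = {s0, s1, s3, s4, s5}
s2 ∉ Sat(AX wait) = {s0, s1, s3, s4, s5}, so the formula does not hold at s2.

No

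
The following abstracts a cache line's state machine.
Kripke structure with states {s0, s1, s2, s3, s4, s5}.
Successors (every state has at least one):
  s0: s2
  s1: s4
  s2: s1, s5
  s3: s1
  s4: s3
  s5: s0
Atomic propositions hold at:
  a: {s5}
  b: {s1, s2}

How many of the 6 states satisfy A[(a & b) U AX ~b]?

Sat(a & b) = ∅
Sat(~b) = {s0, s3, s4, s5}
Sat(AX ~b) = {s : every successor in {s0, s3, s4, s5}} = {s1, s4, s5}
A[(a & b) U AX ~b]: least fixpoint, start Z0 = Sat(AX ~b) = {s1, s4, s5}, add states in Sat(a & b) with every successor in Z. Already a fixed point.
Sat(A[(a & b) U AX ~b]) = {s1, s4, s5}
|Sat(A[(a & b) U AX ~b])| = |{s1, s4, s5}| = 3.

3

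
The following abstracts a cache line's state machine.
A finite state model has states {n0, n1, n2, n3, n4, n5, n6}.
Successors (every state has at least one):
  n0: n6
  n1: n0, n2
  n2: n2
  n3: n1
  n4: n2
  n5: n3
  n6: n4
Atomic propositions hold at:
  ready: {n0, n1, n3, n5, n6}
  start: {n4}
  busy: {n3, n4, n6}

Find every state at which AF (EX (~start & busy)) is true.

{n0, n5}

Sat(~start) = {n0, n1, n2, n3, n5, n6}
Sat(~start & busy) = {n3, n6}
Sat(EX (~start & busy)) = {s : some successor in {n3, n6}} = {n0, n5}
AF (EX (~start & busy)): least fixpoint, start Z0 = {n0, n5}, add states with every successor in Z. Already a fixed point.
Sat(AF (EX (~start & busy))) = {n0, n5}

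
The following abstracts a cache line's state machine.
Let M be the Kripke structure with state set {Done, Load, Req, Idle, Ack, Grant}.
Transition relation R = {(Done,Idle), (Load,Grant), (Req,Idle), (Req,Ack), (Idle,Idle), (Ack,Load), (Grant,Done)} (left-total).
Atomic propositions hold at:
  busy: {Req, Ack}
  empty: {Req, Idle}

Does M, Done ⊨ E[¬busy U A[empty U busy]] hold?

No

Sat(¬busy) = {Done, Load, Idle, Grant}
A[empty U busy]: least fixpoint, start Z0 = Sat(busy) = {Req, Ack}, add states in Sat(empty) with every successor in Z. Already a fixed point.
Sat(A[empty U busy]) = {Req, Ack}
E[¬busy U A[empty U busy]]: least fixpoint, start Z0 = Sat(A[empty U busy]) = {Req, Ack}, add states in Sat(¬busy) with some successor in Z. Already a fixed point.
Sat(E[¬busy U A[empty U busy]]) = {Req, Ack}
Done ∉ Sat(E[¬busy U A[empty U busy]]) = {Req, Ack}, so the formula does not hold at Done.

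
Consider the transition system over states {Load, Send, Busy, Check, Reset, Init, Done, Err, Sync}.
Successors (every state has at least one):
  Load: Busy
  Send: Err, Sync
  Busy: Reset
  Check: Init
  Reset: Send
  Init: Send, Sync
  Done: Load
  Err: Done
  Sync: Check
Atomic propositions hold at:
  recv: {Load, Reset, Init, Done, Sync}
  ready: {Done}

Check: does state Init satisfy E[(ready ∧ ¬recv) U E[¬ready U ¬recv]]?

Yes

Sat(¬recv) = {Send, Busy, Check, Err}
Sat(ready ∧ ¬recv) = ∅
Sat(¬ready) = {Load, Send, Busy, Check, Reset, Init, Err, Sync}
E[¬ready U ¬recv]: least fixpoint, start Z0 = Sat(¬recv) = {Send, Busy, Check, Err}, add states in Sat(¬ready) with some successor in Z. Z1 = {Load, Send, Busy, Check, Reset, Init, Err, Sync}; fixed.
Sat(E[¬ready U ¬recv]) = {Load, Send, Busy, Check, Reset, Init, Err, Sync}
E[(ready ∧ ¬recv) U E[¬ready U ¬recv]]: least fixpoint, start Z0 = Sat(E[¬ready U ¬recv]) = {Load, Send, Busy, Check, Reset, Init, Err, Sync}, add states in Sat(ready ∧ ¬recv) with some successor in Z. Already a fixed point.
Sat(E[(ready ∧ ¬recv) U E[¬ready U ¬recv]]) = {Load, Send, Busy, Check, Reset, Init, Err, Sync}
Init ∈ Sat(E[(ready ∧ ¬recv) U E[¬ready U ¬recv]]) = {Load, Send, Busy, Check, Reset, Init, Err, Sync}, so the formula holds at Init.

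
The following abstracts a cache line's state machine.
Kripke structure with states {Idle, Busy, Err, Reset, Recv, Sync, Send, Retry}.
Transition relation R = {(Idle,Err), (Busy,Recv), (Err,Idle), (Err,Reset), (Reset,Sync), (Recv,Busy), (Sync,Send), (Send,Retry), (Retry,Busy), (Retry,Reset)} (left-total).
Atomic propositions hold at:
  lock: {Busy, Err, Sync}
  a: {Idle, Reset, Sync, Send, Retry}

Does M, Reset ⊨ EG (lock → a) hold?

Yes

Sat(lock → a) = {Idle, Reset, Recv, Sync, Send, Retry}
EG (lock → a): greatest fixpoint, start Z0 = {Idle, Reset, Recv, Sync, Send, Retry}, keep only states in Sat with some successor in Z. Z1 = {Reset, Sync, Send, Retry}; fixed.
Sat(EG (lock → a)) = {Reset, Sync, Send, Retry}
Reset ∈ Sat(EG (lock → a)) = {Reset, Sync, Send, Retry}, so the formula holds at Reset.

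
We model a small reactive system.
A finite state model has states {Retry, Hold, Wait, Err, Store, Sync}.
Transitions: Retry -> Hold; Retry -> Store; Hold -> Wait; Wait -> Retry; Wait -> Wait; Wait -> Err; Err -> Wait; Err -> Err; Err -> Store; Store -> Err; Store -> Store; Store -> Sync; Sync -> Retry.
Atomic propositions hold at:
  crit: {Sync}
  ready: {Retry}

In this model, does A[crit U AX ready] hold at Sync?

Sat(AX ready) = {s : every successor in {Retry}} = {Sync}
A[crit U AX ready]: least fixpoint, start Z0 = Sat(AX ready) = {Sync}, add states in Sat(crit) with every successor in Z. Already a fixed point.
Sat(A[crit U AX ready]) = {Sync}
Sync ∈ Sat(A[crit U AX ready]) = {Sync}, so the formula holds at Sync.

Yes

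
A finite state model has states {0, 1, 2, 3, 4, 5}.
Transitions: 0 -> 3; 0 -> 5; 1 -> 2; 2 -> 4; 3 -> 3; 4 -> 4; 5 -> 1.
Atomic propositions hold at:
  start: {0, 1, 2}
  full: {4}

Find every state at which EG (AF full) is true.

{1, 2, 4, 5}

AF full: least fixpoint, start Z0 = {4}, add states with every successor in Z. Z1 = {2, 4}; Z2 = {1, 2, 4}; Z3 = {1, 2, 4, 5}; fixed.
Sat(AF full) = {1, 2, 4, 5}
EG (AF full): greatest fixpoint, start Z0 = {1, 2, 4, 5}, keep only states in Sat with some successor in Z. Already a fixed point.
Sat(EG (AF full)) = {1, 2, 4, 5}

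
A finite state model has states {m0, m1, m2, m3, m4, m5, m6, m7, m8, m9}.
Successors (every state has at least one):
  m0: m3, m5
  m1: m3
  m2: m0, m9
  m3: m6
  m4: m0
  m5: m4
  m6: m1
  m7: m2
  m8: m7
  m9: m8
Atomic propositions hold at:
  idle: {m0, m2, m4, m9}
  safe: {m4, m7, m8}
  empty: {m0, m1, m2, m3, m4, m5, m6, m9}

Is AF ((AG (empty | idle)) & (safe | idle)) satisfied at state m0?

Sat(empty | idle) = {m0, m1, m2, m3, m4, m5, m6, m9}
AG (empty | idle): greatest fixpoint, start Z0 = {m0, m1, m2, m3, m4, m5, m6, m9}, keep only states in Sat with every successor in Z. Z1 = {m0, m1, m2, m3, m4, m5, m6}; Z2 = {m0, m1, m3, m4, m5, m6}; fixed.
Sat(AG (empty | idle)) = {m0, m1, m3, m4, m5, m6}
Sat(safe | idle) = {m0, m2, m4, m7, m8, m9}
Sat((AG (empty | idle)) & (safe | idle)) = {m0, m4}
AF ((AG (empty | idle)) & (safe | idle)): least fixpoint, start Z0 = {m0, m4}, add states with every successor in Z. Z1 = {m0, m4, m5}; fixed.
Sat(AF ((AG (empty | idle)) & (safe | idle))) = {m0, m4, m5}
m0 ∈ Sat(AF ((AG (empty | idle)) & (safe | idle))) = {m0, m4, m5}, so the formula holds at m0.

Yes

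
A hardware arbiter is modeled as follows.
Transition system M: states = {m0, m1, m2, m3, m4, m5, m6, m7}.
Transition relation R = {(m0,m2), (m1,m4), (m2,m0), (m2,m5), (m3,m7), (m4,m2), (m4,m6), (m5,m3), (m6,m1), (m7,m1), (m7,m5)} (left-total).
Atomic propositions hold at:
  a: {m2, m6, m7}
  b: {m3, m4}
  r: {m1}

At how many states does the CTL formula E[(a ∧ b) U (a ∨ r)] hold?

4

Sat(a ∧ b) = ∅
Sat(a ∨ r) = {m1, m2, m6, m7}
E[(a ∧ b) U (a ∨ r)]: least fixpoint, start Z0 = Sat((a ∨ r)) = {m1, m2, m6, m7}, add states in Sat(a ∧ b) with some successor in Z. Already a fixed point.
Sat(E[(a ∧ b) U (a ∨ r)]) = {m1, m2, m6, m7}
|Sat(E[(a ∧ b) U (a ∨ r)])| = |{m1, m2, m6, m7}| = 4.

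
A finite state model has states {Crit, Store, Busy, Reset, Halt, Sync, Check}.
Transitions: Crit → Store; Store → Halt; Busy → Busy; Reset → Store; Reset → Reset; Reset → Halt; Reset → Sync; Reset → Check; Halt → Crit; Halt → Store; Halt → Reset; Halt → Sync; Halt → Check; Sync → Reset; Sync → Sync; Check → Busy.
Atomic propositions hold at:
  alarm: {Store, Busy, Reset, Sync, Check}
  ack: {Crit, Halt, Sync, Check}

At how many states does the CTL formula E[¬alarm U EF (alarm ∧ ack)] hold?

6

Sat(¬alarm) = {Crit, Halt}
Sat(alarm ∧ ack) = {Sync, Check}
EF (alarm ∧ ack): least fixpoint, start Z0 = {Sync, Check}, add states with some successor in Z. Z1 = {Reset, Halt, Sync, Check}; Z2 = {Store, Reset, Halt, Sync, Check}; Z3 = {Crit, Store, Reset, Halt, Sync, Check}; fixed.
Sat(EF (alarm ∧ ack)) = {Crit, Store, Reset, Halt, Sync, Check}
E[¬alarm U EF (alarm ∧ ack)]: least fixpoint, start Z0 = Sat(EF (alarm ∧ ack)) = {Crit, Store, Reset, Halt, Sync, Check}, add states in Sat(¬alarm) with some successor in Z. Already a fixed point.
Sat(E[¬alarm U EF (alarm ∧ ack)]) = {Crit, Store, Reset, Halt, Sync, Check}
|Sat(E[¬alarm U EF (alarm ∧ ack)])| = |{Crit, Store, Reset, Halt, Sync, Check}| = 6.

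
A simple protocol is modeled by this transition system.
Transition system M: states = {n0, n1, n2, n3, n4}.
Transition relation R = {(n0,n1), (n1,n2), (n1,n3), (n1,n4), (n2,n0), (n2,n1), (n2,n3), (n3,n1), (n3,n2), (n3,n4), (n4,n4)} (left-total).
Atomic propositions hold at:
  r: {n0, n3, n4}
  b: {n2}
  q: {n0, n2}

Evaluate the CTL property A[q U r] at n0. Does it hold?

Yes

A[q U r]: least fixpoint, start Z0 = Sat(r) = {n0, n3, n4}, add states in Sat(q) with every successor in Z. Already a fixed point.
Sat(A[q U r]) = {n0, n3, n4}
n0 ∈ Sat(A[q U r]) = {n0, n3, n4}, so the formula holds at n0.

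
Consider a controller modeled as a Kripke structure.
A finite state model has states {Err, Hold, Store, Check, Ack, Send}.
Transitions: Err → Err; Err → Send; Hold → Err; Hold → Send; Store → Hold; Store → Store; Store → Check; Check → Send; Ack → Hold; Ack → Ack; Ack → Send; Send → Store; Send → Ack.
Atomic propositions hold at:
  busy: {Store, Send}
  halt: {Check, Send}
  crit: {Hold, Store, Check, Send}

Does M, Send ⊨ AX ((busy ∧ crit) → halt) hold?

No

Sat(busy ∧ crit) = {Store, Send}
Sat((busy ∧ crit) → halt) = {Err, Hold, Check, Ack, Send}
Sat(AX ((busy ∧ crit) → halt)) = {s : every successor in {Err, Hold, Check, Ack, Send}} = {Err, Hold, Check, Ack}
Send ∉ Sat(AX ((busy ∧ crit) → halt)) = {Err, Hold, Check, Ack}, so the formula does not hold at Send.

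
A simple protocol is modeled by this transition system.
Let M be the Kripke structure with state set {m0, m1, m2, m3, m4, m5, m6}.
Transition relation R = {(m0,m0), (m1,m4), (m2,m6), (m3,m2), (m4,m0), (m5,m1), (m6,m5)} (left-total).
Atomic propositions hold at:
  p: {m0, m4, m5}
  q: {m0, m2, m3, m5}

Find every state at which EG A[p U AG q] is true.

AG q: greatest fixpoint, start Z0 = {m0, m2, m3, m5}, keep only states in Sat with every successor in Z. Z1 = {m0, m3}; Z2 = {m0}; fixed.
Sat(AG q) = {m0}
A[p U AG q]: least fixpoint, start Z0 = Sat(AG q) = {m0}, add states in Sat(p) with every successor in Z. Z1 = {m0, m4}; fixed.
Sat(A[p U AG q]) = {m0, m4}
EG A[p U AG q]: greatest fixpoint, start Z0 = {m0, m4}, keep only states in Sat with some successor in Z. Already a fixed point.
Sat(EG A[p U AG q]) = {m0, m4}

{m0, m4}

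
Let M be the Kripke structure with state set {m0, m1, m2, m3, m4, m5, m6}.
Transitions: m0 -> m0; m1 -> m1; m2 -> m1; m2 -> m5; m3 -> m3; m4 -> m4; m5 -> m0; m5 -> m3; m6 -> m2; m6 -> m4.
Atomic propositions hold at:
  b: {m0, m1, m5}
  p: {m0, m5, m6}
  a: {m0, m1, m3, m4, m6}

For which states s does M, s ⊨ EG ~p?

{m1, m2, m3, m4}

Sat(~p) = {m1, m2, m3, m4}
EG ~p: greatest fixpoint, start Z0 = {m1, m2, m3, m4}, keep only states in Sat with some successor in Z. Already a fixed point.
Sat(EG ~p) = {m1, m2, m3, m4}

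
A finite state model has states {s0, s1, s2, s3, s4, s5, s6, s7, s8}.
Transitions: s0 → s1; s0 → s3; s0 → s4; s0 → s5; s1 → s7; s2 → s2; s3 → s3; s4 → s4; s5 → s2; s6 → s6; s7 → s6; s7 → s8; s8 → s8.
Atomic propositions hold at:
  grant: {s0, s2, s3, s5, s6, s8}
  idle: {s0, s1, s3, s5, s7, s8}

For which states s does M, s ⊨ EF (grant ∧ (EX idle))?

{s0, s1, s3, s7, s8}

Sat(EX idle) = {s : some successor in {s0, s1, s3, s5, s7, s8}} = {s0, s1, s3, s7, s8}
Sat(grant ∧ (EX idle)) = {s0, s3, s8}
EF (grant ∧ (EX idle)): least fixpoint, start Z0 = {s0, s3, s8}, add states with some successor in Z. Z1 = {s0, s3, s7, s8}; Z2 = {s0, s1, s3, s7, s8}; fixed.
Sat(EF (grant ∧ (EX idle))) = {s0, s1, s3, s7, s8}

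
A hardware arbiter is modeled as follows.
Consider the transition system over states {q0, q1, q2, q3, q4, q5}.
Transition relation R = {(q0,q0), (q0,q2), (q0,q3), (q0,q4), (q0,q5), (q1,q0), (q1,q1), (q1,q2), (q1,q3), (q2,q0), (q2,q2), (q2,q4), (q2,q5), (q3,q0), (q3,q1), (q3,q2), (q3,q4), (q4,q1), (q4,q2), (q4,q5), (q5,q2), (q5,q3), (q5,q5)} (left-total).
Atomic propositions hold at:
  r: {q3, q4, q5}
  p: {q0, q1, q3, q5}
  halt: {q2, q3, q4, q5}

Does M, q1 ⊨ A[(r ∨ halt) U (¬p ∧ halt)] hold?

No

Sat(r ∨ halt) = {q2, q3, q4, q5}
Sat(¬p) = {q2, q4}
Sat(¬p ∧ halt) = {q2, q4}
A[(r ∨ halt) U (¬p ∧ halt)]: least fixpoint, start Z0 = Sat((¬p ∧ halt)) = {q2, q4}, add states in Sat(r ∨ halt) with every successor in Z. Already a fixed point.
Sat(A[(r ∨ halt) U (¬p ∧ halt)]) = {q2, q4}
q1 ∉ Sat(A[(r ∨ halt) U (¬p ∧ halt)]) = {q2, q4}, so the formula does not hold at q1.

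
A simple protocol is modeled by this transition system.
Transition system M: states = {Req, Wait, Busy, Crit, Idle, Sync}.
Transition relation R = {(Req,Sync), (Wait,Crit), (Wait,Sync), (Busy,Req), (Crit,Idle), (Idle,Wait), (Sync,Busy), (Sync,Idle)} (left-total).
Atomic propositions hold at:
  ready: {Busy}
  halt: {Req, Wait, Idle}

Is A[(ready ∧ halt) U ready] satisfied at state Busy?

Sat(ready ∧ halt) = ∅
A[(ready ∧ halt) U ready]: least fixpoint, start Z0 = Sat(ready) = {Busy}, add states in Sat(ready ∧ halt) with every successor in Z. Already a fixed point.
Sat(A[(ready ∧ halt) U ready]) = {Busy}
Busy ∈ Sat(A[(ready ∧ halt) U ready]) = {Busy}, so the formula holds at Busy.

Yes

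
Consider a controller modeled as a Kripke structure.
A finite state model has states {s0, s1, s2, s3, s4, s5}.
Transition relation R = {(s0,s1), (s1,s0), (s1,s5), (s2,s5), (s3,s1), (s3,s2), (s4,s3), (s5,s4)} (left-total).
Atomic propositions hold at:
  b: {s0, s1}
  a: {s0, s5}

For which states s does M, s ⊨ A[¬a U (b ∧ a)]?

Sat(¬a) = {s1, s2, s3, s4}
Sat(b ∧ a) = {s0}
A[¬a U (b ∧ a)]: least fixpoint, start Z0 = Sat((b ∧ a)) = {s0}, add states in Sat(¬a) with every successor in Z. Already a fixed point.
Sat(A[¬a U (b ∧ a)]) = {s0}

{s0}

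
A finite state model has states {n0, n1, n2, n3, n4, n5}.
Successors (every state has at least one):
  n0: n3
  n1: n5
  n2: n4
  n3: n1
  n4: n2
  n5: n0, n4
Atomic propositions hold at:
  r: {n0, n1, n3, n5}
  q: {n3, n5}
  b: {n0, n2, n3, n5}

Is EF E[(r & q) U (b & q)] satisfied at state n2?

No

Sat(r & q) = {n3, n5}
Sat(b & q) = {n3, n5}
E[(r & q) U (b & q)]: least fixpoint, start Z0 = Sat((b & q)) = {n3, n5}, add states in Sat(r & q) with some successor in Z. Already a fixed point.
Sat(E[(r & q) U (b & q)]) = {n3, n5}
EF E[(r & q) U (b & q)]: least fixpoint, start Z0 = {n3, n5}, add states with some successor in Z. Z1 = {n0, n1, n3, n5}; fixed.
Sat(EF E[(r & q) U (b & q)]) = {n0, n1, n3, n5}
n2 ∉ Sat(EF E[(r & q) U (b & q)]) = {n0, n1, n3, n5}, so the formula does not hold at n2.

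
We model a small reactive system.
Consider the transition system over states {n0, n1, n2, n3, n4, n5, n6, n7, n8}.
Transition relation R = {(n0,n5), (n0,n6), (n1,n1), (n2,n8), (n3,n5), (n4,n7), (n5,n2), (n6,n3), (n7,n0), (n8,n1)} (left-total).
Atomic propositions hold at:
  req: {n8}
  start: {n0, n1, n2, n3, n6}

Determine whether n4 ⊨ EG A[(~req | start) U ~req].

Sat(~req) = {n0, n1, n2, n3, n4, n5, n6, n7}
Sat(~req | start) = {n0, n1, n2, n3, n4, n5, n6, n7}
A[(~req | start) U ~req]: least fixpoint, start Z0 = Sat(~req) = {n0, n1, n2, n3, n4, n5, n6, n7}, add states in Sat(~req | start) with every successor in Z. Already a fixed point.
Sat(A[(~req | start) U ~req]) = {n0, n1, n2, n3, n4, n5, n6, n7}
EG A[(~req | start) U ~req]: greatest fixpoint, start Z0 = {n0, n1, n2, n3, n4, n5, n6, n7}, keep only states in Sat with some successor in Z. Z1 = {n0, n1, n3, n4, n5, n6, n7}; Z2 = {n0, n1, n3, n4, n6, n7}; Z3 = {n0, n1, n4, n6, n7}; Z4 = {n0, n1, n4, n7}; Z5 = {n1, n4, n7}; Z6 = {n1, n4}; Z7 = {n1}; fixed.
Sat(EG A[(~req | start) U ~req]) = {n1}
n4 ∉ Sat(EG A[(~req | start) U ~req]) = {n1}, so the formula does not hold at n4.

No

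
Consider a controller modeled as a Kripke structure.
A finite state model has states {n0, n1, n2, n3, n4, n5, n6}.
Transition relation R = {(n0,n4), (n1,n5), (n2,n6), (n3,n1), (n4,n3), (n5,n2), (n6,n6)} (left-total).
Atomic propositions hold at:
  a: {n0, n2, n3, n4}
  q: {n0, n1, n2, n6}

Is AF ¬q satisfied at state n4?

Yes

Sat(¬q) = {n3, n4, n5}
AF ¬q: least fixpoint, start Z0 = {n3, n4, n5}, add states with every successor in Z. Z1 = {n0, n1, n3, n4, n5}; fixed.
Sat(AF ¬q) = {n0, n1, n3, n4, n5}
n4 ∈ Sat(AF ¬q) = {n0, n1, n3, n4, n5}, so the formula holds at n4.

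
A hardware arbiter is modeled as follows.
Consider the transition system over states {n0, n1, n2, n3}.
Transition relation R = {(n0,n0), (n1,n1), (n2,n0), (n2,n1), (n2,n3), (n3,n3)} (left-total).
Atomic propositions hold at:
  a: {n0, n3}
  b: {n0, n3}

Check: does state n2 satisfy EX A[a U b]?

Yes

A[a U b]: least fixpoint, start Z0 = Sat(b) = {n0, n3}, add states in Sat(a) with every successor in Z. Already a fixed point.
Sat(A[a U b]) = {n0, n3}
Sat(EX A[a U b]) = {s : some successor in {n0, n3}} = {n0, n2, n3}
n2 ∈ Sat(EX A[a U b]) = {n0, n2, n3}, so the formula holds at n2.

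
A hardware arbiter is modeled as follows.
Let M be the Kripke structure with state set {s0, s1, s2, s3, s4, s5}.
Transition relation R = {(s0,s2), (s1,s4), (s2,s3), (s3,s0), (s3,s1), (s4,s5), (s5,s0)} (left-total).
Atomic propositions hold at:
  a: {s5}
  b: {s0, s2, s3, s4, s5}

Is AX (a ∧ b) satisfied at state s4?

Sat(a ∧ b) = {s5}
Sat(AX (a ∧ b)) = {s : every successor in {s5}} = {s4}
s4 ∈ Sat(AX (a ∧ b)) = {s4}, so the formula holds at s4.

Yes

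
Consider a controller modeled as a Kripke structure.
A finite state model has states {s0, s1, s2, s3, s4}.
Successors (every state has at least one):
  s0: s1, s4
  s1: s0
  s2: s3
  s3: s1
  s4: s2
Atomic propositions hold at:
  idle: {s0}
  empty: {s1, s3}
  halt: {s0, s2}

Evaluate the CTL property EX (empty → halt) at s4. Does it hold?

Sat(empty → halt) = {s0, s2, s4}
Sat(EX (empty → halt)) = {s : some successor in {s0, s2, s4}} = {s0, s1, s4}
s4 ∈ Sat(EX (empty → halt)) = {s0, s1, s4}, so the formula holds at s4.

Yes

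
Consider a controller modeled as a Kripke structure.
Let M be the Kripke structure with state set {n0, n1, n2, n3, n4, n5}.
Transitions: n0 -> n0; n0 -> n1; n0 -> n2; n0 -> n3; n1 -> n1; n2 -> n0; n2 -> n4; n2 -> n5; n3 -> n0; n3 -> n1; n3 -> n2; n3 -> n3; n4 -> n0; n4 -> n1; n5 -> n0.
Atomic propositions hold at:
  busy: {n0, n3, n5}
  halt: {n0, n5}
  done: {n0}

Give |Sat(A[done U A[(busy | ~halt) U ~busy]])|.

Sat(~halt) = {n1, n2, n3, n4}
Sat(busy | ~halt) = {n0, n1, n2, n3, n4, n5}
Sat(~busy) = {n1, n2, n4}
A[(busy | ~halt) U ~busy]: least fixpoint, start Z0 = Sat(~busy) = {n1, n2, n4}, add states in Sat(busy | ~halt) with every successor in Z. Already a fixed point.
Sat(A[(busy | ~halt) U ~busy]) = {n1, n2, n4}
A[done U A[(busy | ~halt) U ~busy]]: least fixpoint, start Z0 = Sat(A[(busy | ~halt) U ~busy]) = {n1, n2, n4}, add states in Sat(done) with every successor in Z. Already a fixed point.
Sat(A[done U A[(busy | ~halt) U ~busy]]) = {n1, n2, n4}
|Sat(A[done U A[(busy | ~halt) U ~busy]])| = |{n1, n2, n4}| = 3.

3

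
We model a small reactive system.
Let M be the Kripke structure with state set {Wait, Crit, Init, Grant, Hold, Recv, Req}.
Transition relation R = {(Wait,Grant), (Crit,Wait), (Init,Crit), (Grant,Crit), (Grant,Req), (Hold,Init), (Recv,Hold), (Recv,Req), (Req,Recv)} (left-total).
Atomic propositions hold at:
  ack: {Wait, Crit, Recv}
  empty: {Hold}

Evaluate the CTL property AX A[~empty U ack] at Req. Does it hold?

Yes

Sat(~empty) = {Wait, Crit, Init, Grant, Recv, Req}
A[~empty U ack]: least fixpoint, start Z0 = Sat(ack) = {Wait, Crit, Recv}, add states in Sat(~empty) with every successor in Z. Z1 = {Wait, Crit, Init, Recv, Req}; Z2 = {Wait, Crit, Init, Grant, Recv, Req}; fixed.
Sat(A[~empty U ack]) = {Wait, Crit, Init, Grant, Recv, Req}
Sat(AX A[~empty U ack]) = {s : every successor in {Wait, Crit, Init, Grant, Recv, Req}} = {Wait, Crit, Init, Grant, Hold, Req}
Req ∈ Sat(AX A[~empty U ack]) = {Wait, Crit, Init, Grant, Hold, Req}, so the formula holds at Req.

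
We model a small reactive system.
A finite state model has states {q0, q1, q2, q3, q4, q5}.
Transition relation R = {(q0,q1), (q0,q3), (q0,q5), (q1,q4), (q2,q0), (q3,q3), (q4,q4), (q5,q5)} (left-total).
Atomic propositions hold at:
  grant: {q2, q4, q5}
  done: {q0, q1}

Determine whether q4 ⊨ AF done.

AF done: least fixpoint, start Z0 = {q0, q1}, add states with every successor in Z. Z1 = {q0, q1, q2}; fixed.
Sat(AF done) = {q0, q1, q2}
q4 ∉ Sat(AF done) = {q0, q1, q2}, so the formula does not hold at q4.

No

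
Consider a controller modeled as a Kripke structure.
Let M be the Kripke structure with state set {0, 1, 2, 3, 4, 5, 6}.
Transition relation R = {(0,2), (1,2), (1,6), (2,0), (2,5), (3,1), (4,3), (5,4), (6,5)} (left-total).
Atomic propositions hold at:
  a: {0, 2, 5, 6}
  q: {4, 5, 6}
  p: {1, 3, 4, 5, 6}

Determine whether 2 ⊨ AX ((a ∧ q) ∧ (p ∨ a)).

Sat(a ∧ q) = {5, 6}
Sat(p ∨ a) = {0, 1, 2, 3, 4, 5, 6}
Sat((a ∧ q) ∧ (p ∨ a)) = {5, 6}
Sat(AX ((a ∧ q) ∧ (p ∨ a))) = {s : every successor in {5, 6}} = {6}
2 ∉ Sat(AX ((a ∧ q) ∧ (p ∨ a))) = {6}, so the formula does not hold at 2.

No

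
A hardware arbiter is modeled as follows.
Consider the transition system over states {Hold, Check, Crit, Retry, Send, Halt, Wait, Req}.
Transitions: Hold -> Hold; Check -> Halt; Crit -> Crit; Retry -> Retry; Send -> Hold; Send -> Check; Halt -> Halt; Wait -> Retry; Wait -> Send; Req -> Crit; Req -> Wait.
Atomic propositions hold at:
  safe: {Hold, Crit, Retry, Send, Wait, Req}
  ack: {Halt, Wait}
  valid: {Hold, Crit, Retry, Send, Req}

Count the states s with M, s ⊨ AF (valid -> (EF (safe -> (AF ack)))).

AF ack: least fixpoint, start Z0 = {Halt, Wait}, add states with every successor in Z. Z1 = {Check, Halt, Wait}; fixed.
Sat(AF ack) = {Check, Halt, Wait}
Sat(safe -> (AF ack)) = {Check, Halt, Wait}
EF (safe -> (AF ack)): least fixpoint, start Z0 = {Check, Halt, Wait}, add states with some successor in Z. Z1 = {Check, Send, Halt, Wait, Req}; fixed.
Sat(EF (safe -> (AF ack))) = {Check, Send, Halt, Wait, Req}
Sat(valid -> (EF (safe -> (AF ack)))) = {Check, Send, Halt, Wait, Req}
AF (valid -> (EF (safe -> (AF ack)))): least fixpoint, start Z0 = {Check, Send, Halt, Wait, Req}, add states with every successor in Z. Already a fixed point.
Sat(AF (valid -> (EF (safe -> (AF ack))))) = {Check, Send, Halt, Wait, Req}
|Sat(AF (valid -> (EF (safe -> (AF ack)))))| = |{Check, Send, Halt, Wait, Req}| = 5.

5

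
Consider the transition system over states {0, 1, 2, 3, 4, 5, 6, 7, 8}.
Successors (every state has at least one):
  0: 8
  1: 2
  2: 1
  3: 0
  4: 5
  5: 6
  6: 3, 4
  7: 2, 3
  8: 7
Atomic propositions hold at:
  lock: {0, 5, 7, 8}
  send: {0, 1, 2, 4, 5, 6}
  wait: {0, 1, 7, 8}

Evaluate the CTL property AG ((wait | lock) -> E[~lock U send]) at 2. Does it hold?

Yes

Sat(wait | lock) = {0, 1, 5, 7, 8}
Sat(~lock) = {1, 2, 3, 4, 6}
E[~lock U send]: least fixpoint, start Z0 = Sat(send) = {0, 1, 2, 4, 5, 6}, add states in Sat(~lock) with some successor in Z. Z1 = {0, 1, 2, 3, 4, 5, 6}; fixed.
Sat(E[~lock U send]) = {0, 1, 2, 3, 4, 5, 6}
Sat((wait | lock) -> E[~lock U send]) = {0, 1, 2, 3, 4, 5, 6}
AG ((wait | lock) -> E[~lock U send]): greatest fixpoint, start Z0 = {0, 1, 2, 3, 4, 5, 6}, keep only states in Sat with every successor in Z. Z1 = {1, 2, 3, 4, 5, 6}; Z2 = {1, 2, 4, 5, 6}; Z3 = {1, 2, 4, 5}; Z4 = {1, 2, 4}; Z5 = {1, 2}; fixed.
Sat(AG ((wait | lock) -> E[~lock U send])) = {1, 2}
2 ∈ Sat(AG ((wait | lock) -> E[~lock U send])) = {1, 2}, so the formula holds at 2.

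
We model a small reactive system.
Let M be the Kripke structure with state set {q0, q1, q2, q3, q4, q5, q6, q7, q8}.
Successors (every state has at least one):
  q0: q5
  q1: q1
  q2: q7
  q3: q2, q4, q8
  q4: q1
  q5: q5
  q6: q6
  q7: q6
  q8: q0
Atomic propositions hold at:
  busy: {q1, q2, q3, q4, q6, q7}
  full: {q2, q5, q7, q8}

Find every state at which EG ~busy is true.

Sat(~busy) = {q0, q5, q8}
EG ~busy: greatest fixpoint, start Z0 = {q0, q5, q8}, keep only states in Sat with some successor in Z. Already a fixed point.
Sat(EG ~busy) = {q0, q5, q8}

{q0, q5, q8}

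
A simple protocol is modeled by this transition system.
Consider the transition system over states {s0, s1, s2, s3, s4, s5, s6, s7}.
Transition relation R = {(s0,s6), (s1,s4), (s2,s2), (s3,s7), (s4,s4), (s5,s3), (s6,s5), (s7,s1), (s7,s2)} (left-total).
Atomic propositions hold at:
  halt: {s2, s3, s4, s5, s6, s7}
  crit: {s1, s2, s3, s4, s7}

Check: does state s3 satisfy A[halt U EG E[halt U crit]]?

E[halt U crit]: least fixpoint, start Z0 = Sat(crit) = {s1, s2, s3, s4, s7}, add states in Sat(halt) with some successor in Z. Z1 = {s1, s2, s3, s4, s5, s7}; Z2 = {s1, s2, s3, s4, s5, s6, s7}; fixed.
Sat(E[halt U crit]) = {s1, s2, s3, s4, s5, s6, s7}
EG E[halt U crit]: greatest fixpoint, start Z0 = {s1, s2, s3, s4, s5, s6, s7}, keep only states in Sat with some successor in Z. Already a fixed point.
Sat(EG E[halt U crit]) = {s1, s2, s3, s4, s5, s6, s7}
A[halt U EG E[halt U crit]]: least fixpoint, start Z0 = Sat(EG E[halt U crit]) = {s1, s2, s3, s4, s5, s6, s7}, add states in Sat(halt) with every successor in Z. Already a fixed point.
Sat(A[halt U EG E[halt U crit]]) = {s1, s2, s3, s4, s5, s6, s7}
s3 ∈ Sat(A[halt U EG E[halt U crit]]) = {s1, s2, s3, s4, s5, s6, s7}, so the formula holds at s3.

Yes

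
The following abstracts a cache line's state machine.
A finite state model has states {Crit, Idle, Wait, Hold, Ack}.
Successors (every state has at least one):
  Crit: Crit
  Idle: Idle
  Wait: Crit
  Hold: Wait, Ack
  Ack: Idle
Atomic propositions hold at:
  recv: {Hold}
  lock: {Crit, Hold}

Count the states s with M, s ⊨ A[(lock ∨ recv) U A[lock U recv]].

1

Sat(lock ∨ recv) = {Crit, Hold}
A[lock U recv]: least fixpoint, start Z0 = Sat(recv) = {Hold}, add states in Sat(lock) with every successor in Z. Already a fixed point.
Sat(A[lock U recv]) = {Hold}
A[(lock ∨ recv) U A[lock U recv]]: least fixpoint, start Z0 = Sat(A[lock U recv]) = {Hold}, add states in Sat(lock ∨ recv) with every successor in Z. Already a fixed point.
Sat(A[(lock ∨ recv) U A[lock U recv]]) = {Hold}
|Sat(A[(lock ∨ recv) U A[lock U recv]])| = |{Hold}| = 1.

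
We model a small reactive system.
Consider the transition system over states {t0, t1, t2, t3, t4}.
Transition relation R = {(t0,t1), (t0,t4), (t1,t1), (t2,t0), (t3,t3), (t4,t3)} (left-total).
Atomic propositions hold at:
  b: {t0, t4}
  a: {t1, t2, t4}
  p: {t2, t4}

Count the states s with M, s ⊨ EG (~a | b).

3

Sat(~a) = {t0, t3}
Sat(~a | b) = {t0, t3, t4}
EG (~a | b): greatest fixpoint, start Z0 = {t0, t3, t4}, keep only states in Sat with some successor in Z. Already a fixed point.
Sat(EG (~a | b)) = {t0, t3, t4}
|Sat(EG (~a | b))| = |{t0, t3, t4}| = 3.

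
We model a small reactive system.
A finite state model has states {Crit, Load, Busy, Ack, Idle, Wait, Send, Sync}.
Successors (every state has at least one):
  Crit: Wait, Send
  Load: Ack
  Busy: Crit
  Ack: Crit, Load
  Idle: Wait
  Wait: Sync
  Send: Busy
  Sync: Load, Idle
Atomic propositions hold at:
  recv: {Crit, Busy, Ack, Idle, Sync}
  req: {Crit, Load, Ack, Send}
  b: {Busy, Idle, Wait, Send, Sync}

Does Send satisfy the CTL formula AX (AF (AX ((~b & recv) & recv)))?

Yes

Sat(~b) = {Crit, Load, Ack}
Sat(~b & recv) = {Crit, Ack}
Sat((~b & recv) & recv) = {Crit, Ack}
Sat(AX ((~b & recv) & recv)) = {s : every successor in {Crit, Ack}} = {Load, Busy}
AF (AX ((~b & recv) & recv)): least fixpoint, start Z0 = {Load, Busy}, add states with every successor in Z. Z1 = {Load, Busy, Send}; fixed.
Sat(AF (AX ((~b & recv) & recv))) = {Load, Busy, Send}
Sat(AX (AF (AX ((~b & recv) & recv)))) = {s : every successor in {Load, Busy, Send}} = {Send}
Send ∈ Sat(AX (AF (AX ((~b & recv) & recv)))) = {Send}, so the formula holds at Send.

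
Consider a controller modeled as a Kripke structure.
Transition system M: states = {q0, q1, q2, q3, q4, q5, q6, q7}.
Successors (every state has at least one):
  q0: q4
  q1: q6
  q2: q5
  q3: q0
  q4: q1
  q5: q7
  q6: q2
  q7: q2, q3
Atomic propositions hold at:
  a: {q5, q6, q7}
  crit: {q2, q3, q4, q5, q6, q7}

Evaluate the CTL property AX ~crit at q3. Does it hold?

Yes

Sat(~crit) = {q0, q1}
Sat(AX ~crit) = {s : every successor in {q0, q1}} = {q3, q4}
q3 ∈ Sat(AX ~crit) = {q3, q4}, so the formula holds at q3.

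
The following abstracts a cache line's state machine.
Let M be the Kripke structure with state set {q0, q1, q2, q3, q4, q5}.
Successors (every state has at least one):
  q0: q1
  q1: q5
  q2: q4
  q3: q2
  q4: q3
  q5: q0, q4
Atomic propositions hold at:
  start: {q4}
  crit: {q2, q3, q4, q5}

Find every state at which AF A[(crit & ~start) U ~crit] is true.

{q0, q1}

Sat(~start) = {q0, q1, q2, q3, q5}
Sat(crit & ~start) = {q2, q3, q5}
Sat(~crit) = {q0, q1}
A[(crit & ~start) U ~crit]: least fixpoint, start Z0 = Sat(~crit) = {q0, q1}, add states in Sat(crit & ~start) with every successor in Z. Already a fixed point.
Sat(A[(crit & ~start) U ~crit]) = {q0, q1}
AF A[(crit & ~start) U ~crit]: least fixpoint, start Z0 = {q0, q1}, add states with every successor in Z. Already a fixed point.
Sat(AF A[(crit & ~start) U ~crit]) = {q0, q1}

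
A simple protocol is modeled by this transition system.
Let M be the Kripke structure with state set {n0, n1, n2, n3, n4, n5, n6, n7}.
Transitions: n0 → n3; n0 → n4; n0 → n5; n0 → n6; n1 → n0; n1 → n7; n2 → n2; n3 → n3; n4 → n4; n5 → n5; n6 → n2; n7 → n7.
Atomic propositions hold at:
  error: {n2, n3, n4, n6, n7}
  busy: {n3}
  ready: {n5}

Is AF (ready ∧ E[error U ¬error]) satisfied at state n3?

Sat(¬error) = {n0, n1, n5}
E[error U ¬error]: least fixpoint, start Z0 = Sat(¬error) = {n0, n1, n5}, add states in Sat(error) with some successor in Z. Already a fixed point.
Sat(E[error U ¬error]) = {n0, n1, n5}
Sat(ready ∧ E[error U ¬error]) = {n5}
AF (ready ∧ E[error U ¬error]): least fixpoint, start Z0 = {n5}, add states with every successor in Z. Already a fixed point.
Sat(AF (ready ∧ E[error U ¬error])) = {n5}
n3 ∉ Sat(AF (ready ∧ E[error U ¬error])) = {n5}, so the formula does not hold at n3.

No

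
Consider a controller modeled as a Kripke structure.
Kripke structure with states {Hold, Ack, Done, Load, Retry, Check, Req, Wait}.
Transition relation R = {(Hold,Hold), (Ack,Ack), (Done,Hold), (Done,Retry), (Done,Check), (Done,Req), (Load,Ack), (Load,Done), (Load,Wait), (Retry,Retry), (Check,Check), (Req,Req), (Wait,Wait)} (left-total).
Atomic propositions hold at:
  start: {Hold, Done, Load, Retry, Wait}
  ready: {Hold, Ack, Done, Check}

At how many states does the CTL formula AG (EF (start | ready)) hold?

Sat(start | ready) = {Hold, Ack, Done, Load, Retry, Check, Wait}
EF (start | ready): least fixpoint, start Z0 = {Hold, Ack, Done, Load, Retry, Check, Wait}, add states with some successor in Z. Already a fixed point.
Sat(EF (start | ready)) = {Hold, Ack, Done, Load, Retry, Check, Wait}
AG (EF (start | ready)): greatest fixpoint, start Z0 = {Hold, Ack, Done, Load, Retry, Check, Wait}, keep only states in Sat with every successor in Z. Z1 = {Hold, Ack, Load, Retry, Check, Wait}; Z2 = {Hold, Ack, Retry, Check, Wait}; fixed.
Sat(AG (EF (start | ready))) = {Hold, Ack, Retry, Check, Wait}
|Sat(AG (EF (start | ready)))| = |{Hold, Ack, Retry, Check, Wait}| = 5.

5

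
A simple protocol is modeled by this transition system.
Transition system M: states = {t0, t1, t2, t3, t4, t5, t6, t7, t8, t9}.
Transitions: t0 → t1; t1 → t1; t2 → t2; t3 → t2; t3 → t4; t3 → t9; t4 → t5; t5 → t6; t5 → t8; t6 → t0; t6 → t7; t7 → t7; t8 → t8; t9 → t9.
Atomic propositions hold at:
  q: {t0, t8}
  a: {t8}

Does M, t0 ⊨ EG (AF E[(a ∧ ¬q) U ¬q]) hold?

Sat(¬q) = {t1, t2, t3, t4, t5, t6, t7, t9}
Sat(a ∧ ¬q) = ∅
E[(a ∧ ¬q) U ¬q]: least fixpoint, start Z0 = Sat(¬q) = {t1, t2, t3, t4, t5, t6, t7, t9}, add states in Sat(a ∧ ¬q) with some successor in Z. Already a fixed point.
Sat(E[(a ∧ ¬q) U ¬q]) = {t1, t2, t3, t4, t5, t6, t7, t9}
AF E[(a ∧ ¬q) U ¬q]: least fixpoint, start Z0 = {t1, t2, t3, t4, t5, t6, t7, t9}, add states with every successor in Z. Z1 = {t0, t1, t2, t3, t4, t5, t6, t7, t9}; fixed.
Sat(AF E[(a ∧ ¬q) U ¬q]) = {t0, t1, t2, t3, t4, t5, t6, t7, t9}
EG (AF E[(a ∧ ¬q) U ¬q]): greatest fixpoint, start Z0 = {t0, t1, t2, t3, t4, t5, t6, t7, t9}, keep only states in Sat with some successor in Z. Already a fixed point.
Sat(EG (AF E[(a ∧ ¬q) U ¬q])) = {t0, t1, t2, t3, t4, t5, t6, t7, t9}
t0 ∈ Sat(EG (AF E[(a ∧ ¬q) U ¬q])) = {t0, t1, t2, t3, t4, t5, t6, t7, t9}, so the formula holds at t0.

Yes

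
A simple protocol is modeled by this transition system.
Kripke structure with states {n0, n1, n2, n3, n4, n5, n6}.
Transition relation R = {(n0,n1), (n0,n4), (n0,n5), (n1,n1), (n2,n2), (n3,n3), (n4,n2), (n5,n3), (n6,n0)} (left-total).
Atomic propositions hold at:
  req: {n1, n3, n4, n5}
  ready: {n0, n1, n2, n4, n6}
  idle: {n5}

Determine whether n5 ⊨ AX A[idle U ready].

A[idle U ready]: least fixpoint, start Z0 = Sat(ready) = {n0, n1, n2, n4, n6}, add states in Sat(idle) with every successor in Z. Already a fixed point.
Sat(A[idle U ready]) = {n0, n1, n2, n4, n6}
Sat(AX A[idle U ready]) = {s : every successor in {n0, n1, n2, n4, n6}} = {n1, n2, n4, n6}
n5 ∉ Sat(AX A[idle U ready]) = {n1, n2, n4, n6}, so the formula does not hold at n5.

No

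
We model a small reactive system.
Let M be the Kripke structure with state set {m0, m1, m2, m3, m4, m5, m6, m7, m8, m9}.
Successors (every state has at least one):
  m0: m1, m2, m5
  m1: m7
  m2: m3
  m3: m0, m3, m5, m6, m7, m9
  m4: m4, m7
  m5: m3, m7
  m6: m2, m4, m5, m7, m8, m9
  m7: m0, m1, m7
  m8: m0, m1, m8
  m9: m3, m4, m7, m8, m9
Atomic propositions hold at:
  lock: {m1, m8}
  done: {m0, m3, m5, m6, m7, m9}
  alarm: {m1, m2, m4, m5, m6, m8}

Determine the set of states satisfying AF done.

AF done: least fixpoint, start Z0 = {m0, m3, m5, m6, m7, m9}, add states with every successor in Z. Z1 = {m0, m1, m2, m3, m5, m6, m7, m9}; fixed.
Sat(AF done) = {m0, m1, m2, m3, m5, m6, m7, m9}

{m0, m1, m2, m3, m5, m6, m7, m9}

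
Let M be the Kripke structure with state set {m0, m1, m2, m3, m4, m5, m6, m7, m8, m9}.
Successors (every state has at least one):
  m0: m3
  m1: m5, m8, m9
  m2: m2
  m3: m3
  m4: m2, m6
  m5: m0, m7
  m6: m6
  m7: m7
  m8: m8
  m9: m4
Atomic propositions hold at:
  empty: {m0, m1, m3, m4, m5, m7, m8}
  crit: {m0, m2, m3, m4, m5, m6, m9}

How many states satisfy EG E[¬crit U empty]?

6

Sat(¬crit) = {m1, m7, m8}
E[¬crit U empty]: least fixpoint, start Z0 = Sat(empty) = {m0, m1, m3, m4, m5, m7, m8}, add states in Sat(¬crit) with some successor in Z. Already a fixed point.
Sat(E[¬crit U empty]) = {m0, m1, m3, m4, m5, m7, m8}
EG E[¬crit U empty]: greatest fixpoint, start Z0 = {m0, m1, m3, m4, m5, m7, m8}, keep only states in Sat with some successor in Z. Z1 = {m0, m1, m3, m5, m7, m8}; fixed.
Sat(EG E[¬crit U empty]) = {m0, m1, m3, m5, m7, m8}
|Sat(EG E[¬crit U empty])| = |{m0, m1, m3, m5, m7, m8}| = 6.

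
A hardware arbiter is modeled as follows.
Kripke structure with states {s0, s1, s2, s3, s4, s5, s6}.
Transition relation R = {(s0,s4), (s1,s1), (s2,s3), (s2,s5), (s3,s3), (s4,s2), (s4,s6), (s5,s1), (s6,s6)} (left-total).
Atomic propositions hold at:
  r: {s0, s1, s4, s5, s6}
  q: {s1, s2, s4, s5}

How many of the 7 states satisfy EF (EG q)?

5

EG q: greatest fixpoint, start Z0 = {s1, s2, s4, s5}, keep only states in Sat with some successor in Z. Already a fixed point.
Sat(EG q) = {s1, s2, s4, s5}
EF (EG q): least fixpoint, start Z0 = {s1, s2, s4, s5}, add states with some successor in Z. Z1 = {s0, s1, s2, s4, s5}; fixed.
Sat(EF (EG q)) = {s0, s1, s2, s4, s5}
|Sat(EF (EG q))| = |{s0, s1, s2, s4, s5}| = 5.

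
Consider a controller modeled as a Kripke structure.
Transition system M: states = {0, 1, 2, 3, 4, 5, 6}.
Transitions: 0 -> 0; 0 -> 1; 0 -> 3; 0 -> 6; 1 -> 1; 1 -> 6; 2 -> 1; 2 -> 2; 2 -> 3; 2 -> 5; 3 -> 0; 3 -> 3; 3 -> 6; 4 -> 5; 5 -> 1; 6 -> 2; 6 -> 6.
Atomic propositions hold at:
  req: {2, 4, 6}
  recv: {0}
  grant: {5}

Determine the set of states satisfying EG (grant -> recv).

Sat(grant -> recv) = {0, 1, 2, 3, 4, 6}
EG (grant -> recv): greatest fixpoint, start Z0 = {0, 1, 2, 3, 4, 6}, keep only states in Sat with some successor in Z. Z1 = {0, 1, 2, 3, 6}; fixed.
Sat(EG (grant -> recv)) = {0, 1, 2, 3, 6}

{0, 1, 2, 3, 6}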